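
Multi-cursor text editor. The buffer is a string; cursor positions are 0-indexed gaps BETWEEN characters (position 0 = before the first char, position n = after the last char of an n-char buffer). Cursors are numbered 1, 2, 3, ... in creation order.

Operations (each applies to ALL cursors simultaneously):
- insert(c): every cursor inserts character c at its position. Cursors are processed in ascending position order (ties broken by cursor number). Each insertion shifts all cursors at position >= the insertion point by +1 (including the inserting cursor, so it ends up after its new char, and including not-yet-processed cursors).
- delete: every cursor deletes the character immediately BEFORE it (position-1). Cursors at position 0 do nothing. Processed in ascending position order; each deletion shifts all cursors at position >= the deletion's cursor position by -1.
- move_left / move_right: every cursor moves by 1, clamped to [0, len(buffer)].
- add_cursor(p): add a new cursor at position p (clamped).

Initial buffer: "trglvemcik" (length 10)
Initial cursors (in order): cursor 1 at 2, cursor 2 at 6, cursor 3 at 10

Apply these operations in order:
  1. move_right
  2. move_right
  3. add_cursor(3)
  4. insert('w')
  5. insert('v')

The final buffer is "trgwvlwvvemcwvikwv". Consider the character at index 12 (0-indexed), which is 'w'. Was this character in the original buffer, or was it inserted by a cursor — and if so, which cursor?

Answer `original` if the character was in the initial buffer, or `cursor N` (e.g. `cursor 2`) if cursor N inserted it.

After op 1 (move_right): buffer="trglvemcik" (len 10), cursors c1@3 c2@7 c3@10, authorship ..........
After op 2 (move_right): buffer="trglvemcik" (len 10), cursors c1@4 c2@8 c3@10, authorship ..........
After op 3 (add_cursor(3)): buffer="trglvemcik" (len 10), cursors c4@3 c1@4 c2@8 c3@10, authorship ..........
After op 4 (insert('w')): buffer="trgwlwvemcwikw" (len 14), cursors c4@4 c1@6 c2@11 c3@14, authorship ...4.1....2..3
After op 5 (insert('v')): buffer="trgwvlwvvemcwvikwv" (len 18), cursors c4@5 c1@8 c2@14 c3@18, authorship ...44.11....22..33
Authorship (.=original, N=cursor N): . . . 4 4 . 1 1 . . . . 2 2 . . 3 3
Index 12: author = 2

Answer: cursor 2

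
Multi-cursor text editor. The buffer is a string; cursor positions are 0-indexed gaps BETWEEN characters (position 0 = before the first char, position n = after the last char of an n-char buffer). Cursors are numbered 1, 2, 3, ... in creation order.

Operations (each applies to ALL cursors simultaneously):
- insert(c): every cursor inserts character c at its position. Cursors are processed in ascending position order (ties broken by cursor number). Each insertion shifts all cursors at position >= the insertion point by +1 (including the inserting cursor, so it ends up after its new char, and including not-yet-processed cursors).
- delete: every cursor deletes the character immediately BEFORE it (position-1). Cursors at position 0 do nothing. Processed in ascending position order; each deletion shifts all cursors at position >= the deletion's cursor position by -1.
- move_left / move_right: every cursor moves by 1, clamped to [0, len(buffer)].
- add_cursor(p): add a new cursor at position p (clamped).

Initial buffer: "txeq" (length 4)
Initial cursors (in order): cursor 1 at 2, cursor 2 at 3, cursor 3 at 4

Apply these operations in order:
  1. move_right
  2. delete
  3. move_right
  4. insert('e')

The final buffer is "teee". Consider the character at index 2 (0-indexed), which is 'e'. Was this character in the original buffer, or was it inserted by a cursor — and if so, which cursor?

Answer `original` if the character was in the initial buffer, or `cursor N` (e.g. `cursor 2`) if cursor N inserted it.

After op 1 (move_right): buffer="txeq" (len 4), cursors c1@3 c2@4 c3@4, authorship ....
After op 2 (delete): buffer="t" (len 1), cursors c1@1 c2@1 c3@1, authorship .
After op 3 (move_right): buffer="t" (len 1), cursors c1@1 c2@1 c3@1, authorship .
After op 4 (insert('e')): buffer="teee" (len 4), cursors c1@4 c2@4 c3@4, authorship .123
Authorship (.=original, N=cursor N): . 1 2 3
Index 2: author = 2

Answer: cursor 2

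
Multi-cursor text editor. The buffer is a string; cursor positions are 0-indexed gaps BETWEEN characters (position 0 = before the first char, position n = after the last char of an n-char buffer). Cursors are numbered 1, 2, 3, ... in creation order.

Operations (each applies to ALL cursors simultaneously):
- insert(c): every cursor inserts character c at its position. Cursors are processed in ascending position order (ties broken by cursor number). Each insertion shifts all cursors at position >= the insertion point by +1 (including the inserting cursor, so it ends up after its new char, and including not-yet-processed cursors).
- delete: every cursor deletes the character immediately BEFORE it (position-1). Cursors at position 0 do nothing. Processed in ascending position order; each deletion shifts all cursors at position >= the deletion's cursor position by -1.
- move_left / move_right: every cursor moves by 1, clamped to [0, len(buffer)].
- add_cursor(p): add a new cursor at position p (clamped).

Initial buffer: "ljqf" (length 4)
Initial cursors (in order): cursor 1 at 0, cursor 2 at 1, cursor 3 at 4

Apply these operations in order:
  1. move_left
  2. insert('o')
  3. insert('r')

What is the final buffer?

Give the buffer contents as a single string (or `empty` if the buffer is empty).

Answer: oorrljqorf

Derivation:
After op 1 (move_left): buffer="ljqf" (len 4), cursors c1@0 c2@0 c3@3, authorship ....
After op 2 (insert('o')): buffer="ooljqof" (len 7), cursors c1@2 c2@2 c3@6, authorship 12...3.
After op 3 (insert('r')): buffer="oorrljqorf" (len 10), cursors c1@4 c2@4 c3@9, authorship 1212...33.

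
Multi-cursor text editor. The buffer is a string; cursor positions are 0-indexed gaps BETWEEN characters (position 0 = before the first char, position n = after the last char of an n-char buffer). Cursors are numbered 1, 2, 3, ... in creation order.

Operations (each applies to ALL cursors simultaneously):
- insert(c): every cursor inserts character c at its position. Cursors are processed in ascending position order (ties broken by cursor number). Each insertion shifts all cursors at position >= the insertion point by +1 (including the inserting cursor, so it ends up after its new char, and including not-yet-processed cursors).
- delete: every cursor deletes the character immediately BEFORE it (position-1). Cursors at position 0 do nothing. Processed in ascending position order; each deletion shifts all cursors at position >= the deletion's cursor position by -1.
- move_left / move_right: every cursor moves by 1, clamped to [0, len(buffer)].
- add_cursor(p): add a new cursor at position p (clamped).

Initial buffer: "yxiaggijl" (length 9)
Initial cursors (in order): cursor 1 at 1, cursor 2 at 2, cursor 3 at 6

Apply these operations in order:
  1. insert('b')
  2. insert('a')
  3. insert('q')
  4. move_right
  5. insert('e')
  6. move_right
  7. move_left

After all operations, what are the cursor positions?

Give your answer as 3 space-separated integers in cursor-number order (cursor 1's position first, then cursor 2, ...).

After op 1 (insert('b')): buffer="ybxbiaggbijl" (len 12), cursors c1@2 c2@4 c3@9, authorship .1.2....3...
After op 2 (insert('a')): buffer="ybaxbaiaggbaijl" (len 15), cursors c1@3 c2@6 c3@12, authorship .11.22....33...
After op 3 (insert('q')): buffer="ybaqxbaqiaggbaqijl" (len 18), cursors c1@4 c2@8 c3@15, authorship .111.222....333...
After op 4 (move_right): buffer="ybaqxbaqiaggbaqijl" (len 18), cursors c1@5 c2@9 c3@16, authorship .111.222....333...
After op 5 (insert('e')): buffer="ybaqxebaqieaggbaqiejl" (len 21), cursors c1@6 c2@11 c3@19, authorship .111.1222.2...333.3..
After op 6 (move_right): buffer="ybaqxebaqieaggbaqiejl" (len 21), cursors c1@7 c2@12 c3@20, authorship .111.1222.2...333.3..
After op 7 (move_left): buffer="ybaqxebaqieaggbaqiejl" (len 21), cursors c1@6 c2@11 c3@19, authorship .111.1222.2...333.3..

Answer: 6 11 19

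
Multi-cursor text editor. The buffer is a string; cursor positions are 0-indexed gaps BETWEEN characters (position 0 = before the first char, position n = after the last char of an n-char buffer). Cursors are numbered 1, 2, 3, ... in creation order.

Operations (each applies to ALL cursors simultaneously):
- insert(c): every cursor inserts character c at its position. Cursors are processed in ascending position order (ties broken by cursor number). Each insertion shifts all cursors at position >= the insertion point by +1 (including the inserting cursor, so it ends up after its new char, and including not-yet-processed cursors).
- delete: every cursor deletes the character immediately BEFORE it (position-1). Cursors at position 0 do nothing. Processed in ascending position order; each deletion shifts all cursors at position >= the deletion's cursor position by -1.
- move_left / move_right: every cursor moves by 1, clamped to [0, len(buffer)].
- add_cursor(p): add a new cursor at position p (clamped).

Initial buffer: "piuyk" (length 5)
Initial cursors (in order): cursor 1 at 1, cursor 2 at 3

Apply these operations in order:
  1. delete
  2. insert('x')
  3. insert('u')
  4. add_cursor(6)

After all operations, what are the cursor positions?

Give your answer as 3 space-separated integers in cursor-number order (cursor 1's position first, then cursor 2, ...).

Answer: 2 5 6

Derivation:
After op 1 (delete): buffer="iyk" (len 3), cursors c1@0 c2@1, authorship ...
After op 2 (insert('x')): buffer="xixyk" (len 5), cursors c1@1 c2@3, authorship 1.2..
After op 3 (insert('u')): buffer="xuixuyk" (len 7), cursors c1@2 c2@5, authorship 11.22..
After op 4 (add_cursor(6)): buffer="xuixuyk" (len 7), cursors c1@2 c2@5 c3@6, authorship 11.22..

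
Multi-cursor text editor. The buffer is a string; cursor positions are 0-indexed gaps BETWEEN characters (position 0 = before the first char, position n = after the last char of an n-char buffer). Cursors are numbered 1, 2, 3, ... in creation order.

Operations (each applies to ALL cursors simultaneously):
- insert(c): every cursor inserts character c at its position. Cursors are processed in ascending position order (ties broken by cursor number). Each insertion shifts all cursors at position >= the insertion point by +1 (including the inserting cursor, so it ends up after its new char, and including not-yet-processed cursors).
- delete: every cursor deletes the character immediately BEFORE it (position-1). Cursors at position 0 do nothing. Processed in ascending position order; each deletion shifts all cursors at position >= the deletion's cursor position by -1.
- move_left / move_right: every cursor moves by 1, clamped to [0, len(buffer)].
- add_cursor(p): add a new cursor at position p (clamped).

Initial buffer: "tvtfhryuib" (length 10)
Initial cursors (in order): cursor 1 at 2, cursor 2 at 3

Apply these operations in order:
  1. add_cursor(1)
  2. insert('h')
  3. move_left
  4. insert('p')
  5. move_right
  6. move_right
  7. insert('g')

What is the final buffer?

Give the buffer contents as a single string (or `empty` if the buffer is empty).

Answer: tphvgphtgphfghryuib

Derivation:
After op 1 (add_cursor(1)): buffer="tvtfhryuib" (len 10), cursors c3@1 c1@2 c2@3, authorship ..........
After op 2 (insert('h')): buffer="thvhthfhryuib" (len 13), cursors c3@2 c1@4 c2@6, authorship .3.1.2.......
After op 3 (move_left): buffer="thvhthfhryuib" (len 13), cursors c3@1 c1@3 c2@5, authorship .3.1.2.......
After op 4 (insert('p')): buffer="tphvphtphfhryuib" (len 16), cursors c3@2 c1@5 c2@8, authorship .33.11.22.......
After op 5 (move_right): buffer="tphvphtphfhryuib" (len 16), cursors c3@3 c1@6 c2@9, authorship .33.11.22.......
After op 6 (move_right): buffer="tphvphtphfhryuib" (len 16), cursors c3@4 c1@7 c2@10, authorship .33.11.22.......
After op 7 (insert('g')): buffer="tphvgphtgphfghryuib" (len 19), cursors c3@5 c1@9 c2@13, authorship .33.311.122.2......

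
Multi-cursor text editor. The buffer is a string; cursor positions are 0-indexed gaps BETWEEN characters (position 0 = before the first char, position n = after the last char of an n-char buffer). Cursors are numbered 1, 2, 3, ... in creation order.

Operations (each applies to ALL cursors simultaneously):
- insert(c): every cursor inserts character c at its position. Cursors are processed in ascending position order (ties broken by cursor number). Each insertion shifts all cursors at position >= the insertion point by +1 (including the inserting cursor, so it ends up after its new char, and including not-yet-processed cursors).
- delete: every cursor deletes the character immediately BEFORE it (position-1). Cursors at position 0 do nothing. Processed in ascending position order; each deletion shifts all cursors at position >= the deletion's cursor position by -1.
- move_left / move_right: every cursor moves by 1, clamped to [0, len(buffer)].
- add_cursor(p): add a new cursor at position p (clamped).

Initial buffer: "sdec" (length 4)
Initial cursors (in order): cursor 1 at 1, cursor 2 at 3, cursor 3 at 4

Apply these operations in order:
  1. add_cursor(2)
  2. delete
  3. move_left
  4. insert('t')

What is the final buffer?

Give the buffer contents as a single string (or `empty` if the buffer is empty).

Answer: tttt

Derivation:
After op 1 (add_cursor(2)): buffer="sdec" (len 4), cursors c1@1 c4@2 c2@3 c3@4, authorship ....
After op 2 (delete): buffer="" (len 0), cursors c1@0 c2@0 c3@0 c4@0, authorship 
After op 3 (move_left): buffer="" (len 0), cursors c1@0 c2@0 c3@0 c4@0, authorship 
After op 4 (insert('t')): buffer="tttt" (len 4), cursors c1@4 c2@4 c3@4 c4@4, authorship 1234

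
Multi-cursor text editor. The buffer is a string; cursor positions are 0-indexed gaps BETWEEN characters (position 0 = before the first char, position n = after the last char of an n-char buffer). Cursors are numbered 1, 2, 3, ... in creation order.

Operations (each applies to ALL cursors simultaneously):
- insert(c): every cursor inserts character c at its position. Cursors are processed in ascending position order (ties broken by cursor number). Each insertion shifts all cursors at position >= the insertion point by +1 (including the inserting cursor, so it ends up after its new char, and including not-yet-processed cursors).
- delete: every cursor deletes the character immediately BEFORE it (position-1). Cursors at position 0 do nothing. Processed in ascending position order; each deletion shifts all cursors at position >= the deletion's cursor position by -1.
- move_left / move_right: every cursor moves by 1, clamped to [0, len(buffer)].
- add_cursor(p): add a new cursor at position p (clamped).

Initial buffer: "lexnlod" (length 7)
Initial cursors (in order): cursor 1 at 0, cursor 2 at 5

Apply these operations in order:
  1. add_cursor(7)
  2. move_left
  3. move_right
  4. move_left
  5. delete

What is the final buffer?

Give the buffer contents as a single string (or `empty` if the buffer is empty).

Answer: lexld

Derivation:
After op 1 (add_cursor(7)): buffer="lexnlod" (len 7), cursors c1@0 c2@5 c3@7, authorship .......
After op 2 (move_left): buffer="lexnlod" (len 7), cursors c1@0 c2@4 c3@6, authorship .......
After op 3 (move_right): buffer="lexnlod" (len 7), cursors c1@1 c2@5 c3@7, authorship .......
After op 4 (move_left): buffer="lexnlod" (len 7), cursors c1@0 c2@4 c3@6, authorship .......
After op 5 (delete): buffer="lexld" (len 5), cursors c1@0 c2@3 c3@4, authorship .....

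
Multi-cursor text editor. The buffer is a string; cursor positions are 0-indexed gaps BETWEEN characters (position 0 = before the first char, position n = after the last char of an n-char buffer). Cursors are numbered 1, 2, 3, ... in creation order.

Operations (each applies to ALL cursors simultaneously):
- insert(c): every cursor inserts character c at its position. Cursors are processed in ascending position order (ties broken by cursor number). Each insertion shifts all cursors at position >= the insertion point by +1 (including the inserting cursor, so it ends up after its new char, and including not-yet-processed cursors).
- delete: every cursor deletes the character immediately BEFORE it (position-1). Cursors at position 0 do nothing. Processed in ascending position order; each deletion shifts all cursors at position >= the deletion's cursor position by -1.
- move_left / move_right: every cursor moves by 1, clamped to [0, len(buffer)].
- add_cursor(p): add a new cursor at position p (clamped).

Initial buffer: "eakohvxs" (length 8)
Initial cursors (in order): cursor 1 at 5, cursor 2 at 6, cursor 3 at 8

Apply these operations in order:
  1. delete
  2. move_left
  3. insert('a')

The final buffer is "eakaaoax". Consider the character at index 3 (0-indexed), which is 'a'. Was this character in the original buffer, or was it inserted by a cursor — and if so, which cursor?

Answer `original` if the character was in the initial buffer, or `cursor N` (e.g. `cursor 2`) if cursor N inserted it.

After op 1 (delete): buffer="eakox" (len 5), cursors c1@4 c2@4 c3@5, authorship .....
After op 2 (move_left): buffer="eakox" (len 5), cursors c1@3 c2@3 c3@4, authorship .....
After op 3 (insert('a')): buffer="eakaaoax" (len 8), cursors c1@5 c2@5 c3@7, authorship ...12.3.
Authorship (.=original, N=cursor N): . . . 1 2 . 3 .
Index 3: author = 1

Answer: cursor 1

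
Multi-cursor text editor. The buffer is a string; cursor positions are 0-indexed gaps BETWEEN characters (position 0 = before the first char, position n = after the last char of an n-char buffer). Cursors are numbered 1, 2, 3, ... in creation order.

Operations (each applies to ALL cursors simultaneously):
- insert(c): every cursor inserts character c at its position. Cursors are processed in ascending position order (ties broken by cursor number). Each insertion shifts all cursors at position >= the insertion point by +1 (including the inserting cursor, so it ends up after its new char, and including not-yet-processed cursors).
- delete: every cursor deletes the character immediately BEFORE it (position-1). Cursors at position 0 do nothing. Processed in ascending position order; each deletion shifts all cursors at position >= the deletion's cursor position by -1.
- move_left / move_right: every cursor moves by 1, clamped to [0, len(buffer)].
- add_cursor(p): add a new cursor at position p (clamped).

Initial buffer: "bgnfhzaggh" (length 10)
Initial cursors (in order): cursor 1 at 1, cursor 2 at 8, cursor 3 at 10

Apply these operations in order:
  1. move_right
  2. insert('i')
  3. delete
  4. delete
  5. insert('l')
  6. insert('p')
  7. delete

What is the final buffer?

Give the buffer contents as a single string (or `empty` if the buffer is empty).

After op 1 (move_right): buffer="bgnfhzaggh" (len 10), cursors c1@2 c2@9 c3@10, authorship ..........
After op 2 (insert('i')): buffer="bginfhzaggihi" (len 13), cursors c1@3 c2@11 c3@13, authorship ..1.......2.3
After op 3 (delete): buffer="bgnfhzaggh" (len 10), cursors c1@2 c2@9 c3@10, authorship ..........
After op 4 (delete): buffer="bnfhzag" (len 7), cursors c1@1 c2@7 c3@7, authorship .......
After op 5 (insert('l')): buffer="blnfhzagll" (len 10), cursors c1@2 c2@10 c3@10, authorship .1......23
After op 6 (insert('p')): buffer="blpnfhzagllpp" (len 13), cursors c1@3 c2@13 c3@13, authorship .11......2323
After op 7 (delete): buffer="blnfhzagll" (len 10), cursors c1@2 c2@10 c3@10, authorship .1......23

Answer: blnfhzagll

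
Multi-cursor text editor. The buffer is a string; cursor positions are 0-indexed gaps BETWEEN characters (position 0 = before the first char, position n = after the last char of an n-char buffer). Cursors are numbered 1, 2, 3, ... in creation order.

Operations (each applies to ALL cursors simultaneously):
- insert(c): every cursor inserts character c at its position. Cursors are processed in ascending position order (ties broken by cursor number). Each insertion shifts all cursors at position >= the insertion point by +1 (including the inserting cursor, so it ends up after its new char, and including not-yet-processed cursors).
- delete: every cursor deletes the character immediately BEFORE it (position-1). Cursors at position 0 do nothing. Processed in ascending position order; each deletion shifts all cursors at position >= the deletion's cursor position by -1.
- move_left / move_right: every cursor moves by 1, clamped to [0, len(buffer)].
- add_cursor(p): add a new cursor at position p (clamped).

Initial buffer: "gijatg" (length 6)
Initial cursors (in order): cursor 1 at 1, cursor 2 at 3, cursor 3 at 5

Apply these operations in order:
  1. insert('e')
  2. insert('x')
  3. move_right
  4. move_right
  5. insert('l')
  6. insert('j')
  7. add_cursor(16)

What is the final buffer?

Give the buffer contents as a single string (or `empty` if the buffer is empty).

After op 1 (insert('e')): buffer="geijeateg" (len 9), cursors c1@2 c2@5 c3@8, authorship .1..2..3.
After op 2 (insert('x')): buffer="gexijexatexg" (len 12), cursors c1@3 c2@7 c3@11, authorship .11..22..33.
After op 3 (move_right): buffer="gexijexatexg" (len 12), cursors c1@4 c2@8 c3@12, authorship .11..22..33.
After op 4 (move_right): buffer="gexijexatexg" (len 12), cursors c1@5 c2@9 c3@12, authorship .11..22..33.
After op 5 (insert('l')): buffer="gexijlexatlexgl" (len 15), cursors c1@6 c2@11 c3@15, authorship .11..122..233.3
After op 6 (insert('j')): buffer="gexijljexatljexglj" (len 18), cursors c1@7 c2@13 c3@18, authorship .11..1122..2233.33
After op 7 (add_cursor(16)): buffer="gexijljexatljexglj" (len 18), cursors c1@7 c2@13 c4@16 c3@18, authorship .11..1122..2233.33

Answer: gexijljexatljexglj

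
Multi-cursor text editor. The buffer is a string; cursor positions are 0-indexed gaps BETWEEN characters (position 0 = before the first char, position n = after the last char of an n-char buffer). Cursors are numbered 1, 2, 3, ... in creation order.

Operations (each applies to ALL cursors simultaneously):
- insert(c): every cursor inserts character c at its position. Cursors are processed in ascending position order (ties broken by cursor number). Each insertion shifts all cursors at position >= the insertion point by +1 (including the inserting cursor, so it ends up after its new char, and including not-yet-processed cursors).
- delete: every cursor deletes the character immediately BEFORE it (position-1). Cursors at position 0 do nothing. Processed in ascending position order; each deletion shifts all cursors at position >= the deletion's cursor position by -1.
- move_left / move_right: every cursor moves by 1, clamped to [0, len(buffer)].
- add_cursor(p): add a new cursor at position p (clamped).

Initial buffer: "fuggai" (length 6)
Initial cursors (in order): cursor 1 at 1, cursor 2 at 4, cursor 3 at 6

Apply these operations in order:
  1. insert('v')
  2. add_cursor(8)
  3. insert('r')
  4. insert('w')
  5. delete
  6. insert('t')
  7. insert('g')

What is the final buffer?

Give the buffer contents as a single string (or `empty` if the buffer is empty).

Answer: fvrtguggvrtgairtgvrtg

Derivation:
After op 1 (insert('v')): buffer="fvuggvaiv" (len 9), cursors c1@2 c2@6 c3@9, authorship .1...2..3
After op 2 (add_cursor(8)): buffer="fvuggvaiv" (len 9), cursors c1@2 c2@6 c4@8 c3@9, authorship .1...2..3
After op 3 (insert('r')): buffer="fvruggvrairvr" (len 13), cursors c1@3 c2@8 c4@11 c3@13, authorship .11...22..433
After op 4 (insert('w')): buffer="fvrwuggvrwairwvrw" (len 17), cursors c1@4 c2@10 c4@14 c3@17, authorship .111...222..44333
After op 5 (delete): buffer="fvruggvrairvr" (len 13), cursors c1@3 c2@8 c4@11 c3@13, authorship .11...22..433
After op 6 (insert('t')): buffer="fvrtuggvrtairtvrt" (len 17), cursors c1@4 c2@10 c4@14 c3@17, authorship .111...222..44333
After op 7 (insert('g')): buffer="fvrtguggvrtgairtgvrtg" (len 21), cursors c1@5 c2@12 c4@17 c3@21, authorship .1111...2222..4443333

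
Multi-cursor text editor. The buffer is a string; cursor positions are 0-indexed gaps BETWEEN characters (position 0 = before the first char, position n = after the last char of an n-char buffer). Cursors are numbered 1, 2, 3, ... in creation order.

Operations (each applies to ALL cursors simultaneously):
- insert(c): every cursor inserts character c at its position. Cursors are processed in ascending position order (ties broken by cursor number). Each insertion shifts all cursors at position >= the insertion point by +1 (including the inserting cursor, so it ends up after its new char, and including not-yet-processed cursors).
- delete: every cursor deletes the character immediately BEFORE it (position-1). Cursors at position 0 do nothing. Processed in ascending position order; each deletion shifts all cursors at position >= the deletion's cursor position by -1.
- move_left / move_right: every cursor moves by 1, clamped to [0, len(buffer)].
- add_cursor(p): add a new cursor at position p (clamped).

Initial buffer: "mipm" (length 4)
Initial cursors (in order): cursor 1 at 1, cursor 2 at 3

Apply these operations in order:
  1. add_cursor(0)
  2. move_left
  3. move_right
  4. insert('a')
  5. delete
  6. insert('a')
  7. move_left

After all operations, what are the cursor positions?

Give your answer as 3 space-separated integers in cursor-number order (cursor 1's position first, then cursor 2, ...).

Answer: 2 5 2

Derivation:
After op 1 (add_cursor(0)): buffer="mipm" (len 4), cursors c3@0 c1@1 c2@3, authorship ....
After op 2 (move_left): buffer="mipm" (len 4), cursors c1@0 c3@0 c2@2, authorship ....
After op 3 (move_right): buffer="mipm" (len 4), cursors c1@1 c3@1 c2@3, authorship ....
After op 4 (insert('a')): buffer="maaipam" (len 7), cursors c1@3 c3@3 c2@6, authorship .13..2.
After op 5 (delete): buffer="mipm" (len 4), cursors c1@1 c3@1 c2@3, authorship ....
After op 6 (insert('a')): buffer="maaipam" (len 7), cursors c1@3 c3@3 c2@6, authorship .13..2.
After op 7 (move_left): buffer="maaipam" (len 7), cursors c1@2 c3@2 c2@5, authorship .13..2.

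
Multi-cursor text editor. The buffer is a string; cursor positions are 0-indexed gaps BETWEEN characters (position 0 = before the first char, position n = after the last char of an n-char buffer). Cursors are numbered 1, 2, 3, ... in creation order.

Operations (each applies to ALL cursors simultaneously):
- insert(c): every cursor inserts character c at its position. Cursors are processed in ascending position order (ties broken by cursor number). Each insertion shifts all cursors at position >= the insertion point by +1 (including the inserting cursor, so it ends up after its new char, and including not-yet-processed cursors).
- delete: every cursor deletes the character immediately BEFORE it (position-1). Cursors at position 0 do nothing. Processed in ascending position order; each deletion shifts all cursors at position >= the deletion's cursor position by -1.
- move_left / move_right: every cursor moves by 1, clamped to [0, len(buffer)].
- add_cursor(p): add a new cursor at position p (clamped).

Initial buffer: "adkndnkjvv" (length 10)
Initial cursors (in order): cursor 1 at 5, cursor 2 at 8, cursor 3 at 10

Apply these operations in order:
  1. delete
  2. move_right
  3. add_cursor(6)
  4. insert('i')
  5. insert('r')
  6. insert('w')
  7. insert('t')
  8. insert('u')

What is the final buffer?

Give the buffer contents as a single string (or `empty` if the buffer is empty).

Answer: adknnirwtukirwtuviirrwwttuu

Derivation:
After op 1 (delete): buffer="adknnkv" (len 7), cursors c1@4 c2@6 c3@7, authorship .......
After op 2 (move_right): buffer="adknnkv" (len 7), cursors c1@5 c2@7 c3@7, authorship .......
After op 3 (add_cursor(6)): buffer="adknnkv" (len 7), cursors c1@5 c4@6 c2@7 c3@7, authorship .......
After op 4 (insert('i')): buffer="adknnikivii" (len 11), cursors c1@6 c4@8 c2@11 c3@11, authorship .....1.4.23
After op 5 (insert('r')): buffer="adknnirkirviirr" (len 15), cursors c1@7 c4@10 c2@15 c3@15, authorship .....11.44.2323
After op 6 (insert('w')): buffer="adknnirwkirwviirrww" (len 19), cursors c1@8 c4@12 c2@19 c3@19, authorship .....111.444.232323
After op 7 (insert('t')): buffer="adknnirwtkirwtviirrwwtt" (len 23), cursors c1@9 c4@14 c2@23 c3@23, authorship .....1111.4444.23232323
After op 8 (insert('u')): buffer="adknnirwtukirwtuviirrwwttuu" (len 27), cursors c1@10 c4@16 c2@27 c3@27, authorship .....11111.44444.2323232323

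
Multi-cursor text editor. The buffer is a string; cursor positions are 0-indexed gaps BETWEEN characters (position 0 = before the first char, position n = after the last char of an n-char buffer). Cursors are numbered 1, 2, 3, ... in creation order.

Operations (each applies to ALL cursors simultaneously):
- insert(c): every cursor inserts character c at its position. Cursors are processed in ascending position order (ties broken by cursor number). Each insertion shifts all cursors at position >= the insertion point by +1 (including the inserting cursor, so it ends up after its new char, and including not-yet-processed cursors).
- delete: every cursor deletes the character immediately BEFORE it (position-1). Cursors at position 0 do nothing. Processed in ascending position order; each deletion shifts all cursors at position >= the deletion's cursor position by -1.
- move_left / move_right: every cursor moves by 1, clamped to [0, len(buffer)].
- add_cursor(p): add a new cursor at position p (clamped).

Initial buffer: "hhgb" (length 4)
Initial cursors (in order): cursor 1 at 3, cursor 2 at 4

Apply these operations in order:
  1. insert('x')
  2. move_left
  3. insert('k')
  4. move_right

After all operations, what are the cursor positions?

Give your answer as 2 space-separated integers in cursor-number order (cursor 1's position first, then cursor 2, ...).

Answer: 5 8

Derivation:
After op 1 (insert('x')): buffer="hhgxbx" (len 6), cursors c1@4 c2@6, authorship ...1.2
After op 2 (move_left): buffer="hhgxbx" (len 6), cursors c1@3 c2@5, authorship ...1.2
After op 3 (insert('k')): buffer="hhgkxbkx" (len 8), cursors c1@4 c2@7, authorship ...11.22
After op 4 (move_right): buffer="hhgkxbkx" (len 8), cursors c1@5 c2@8, authorship ...11.22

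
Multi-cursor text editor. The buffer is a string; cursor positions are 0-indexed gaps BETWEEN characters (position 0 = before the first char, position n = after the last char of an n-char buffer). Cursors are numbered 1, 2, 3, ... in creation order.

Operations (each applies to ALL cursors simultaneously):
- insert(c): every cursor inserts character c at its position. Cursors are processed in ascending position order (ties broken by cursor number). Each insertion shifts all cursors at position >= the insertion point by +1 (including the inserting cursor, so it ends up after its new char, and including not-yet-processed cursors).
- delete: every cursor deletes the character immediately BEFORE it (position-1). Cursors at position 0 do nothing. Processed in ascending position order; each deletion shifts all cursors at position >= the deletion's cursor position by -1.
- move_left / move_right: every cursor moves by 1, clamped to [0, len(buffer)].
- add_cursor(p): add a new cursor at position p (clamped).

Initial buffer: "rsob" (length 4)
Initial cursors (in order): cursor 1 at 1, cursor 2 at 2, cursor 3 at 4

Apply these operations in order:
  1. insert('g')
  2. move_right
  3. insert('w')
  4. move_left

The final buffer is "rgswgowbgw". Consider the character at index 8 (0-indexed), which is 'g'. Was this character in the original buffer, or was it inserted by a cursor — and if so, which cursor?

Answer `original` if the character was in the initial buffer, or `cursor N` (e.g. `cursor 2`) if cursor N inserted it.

After op 1 (insert('g')): buffer="rgsgobg" (len 7), cursors c1@2 c2@4 c3@7, authorship .1.2..3
After op 2 (move_right): buffer="rgsgobg" (len 7), cursors c1@3 c2@5 c3@7, authorship .1.2..3
After op 3 (insert('w')): buffer="rgswgowbgw" (len 10), cursors c1@4 c2@7 c3@10, authorship .1.12.2.33
After op 4 (move_left): buffer="rgswgowbgw" (len 10), cursors c1@3 c2@6 c3@9, authorship .1.12.2.33
Authorship (.=original, N=cursor N): . 1 . 1 2 . 2 . 3 3
Index 8: author = 3

Answer: cursor 3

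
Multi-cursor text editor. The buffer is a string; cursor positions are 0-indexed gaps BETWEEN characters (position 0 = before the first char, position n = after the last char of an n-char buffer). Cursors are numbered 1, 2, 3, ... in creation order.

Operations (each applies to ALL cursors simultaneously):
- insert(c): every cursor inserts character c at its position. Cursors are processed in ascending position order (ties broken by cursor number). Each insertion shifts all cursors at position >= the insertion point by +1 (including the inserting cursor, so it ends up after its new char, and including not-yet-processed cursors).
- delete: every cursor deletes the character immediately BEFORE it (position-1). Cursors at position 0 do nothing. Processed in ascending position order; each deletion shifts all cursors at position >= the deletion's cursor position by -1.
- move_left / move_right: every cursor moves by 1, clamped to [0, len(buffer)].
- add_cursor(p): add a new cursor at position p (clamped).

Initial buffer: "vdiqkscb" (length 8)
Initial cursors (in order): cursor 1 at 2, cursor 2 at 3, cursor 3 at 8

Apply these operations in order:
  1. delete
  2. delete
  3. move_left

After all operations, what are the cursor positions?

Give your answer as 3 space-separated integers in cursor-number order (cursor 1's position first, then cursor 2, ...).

After op 1 (delete): buffer="vqksc" (len 5), cursors c1@1 c2@1 c3@5, authorship .....
After op 2 (delete): buffer="qks" (len 3), cursors c1@0 c2@0 c3@3, authorship ...
After op 3 (move_left): buffer="qks" (len 3), cursors c1@0 c2@0 c3@2, authorship ...

Answer: 0 0 2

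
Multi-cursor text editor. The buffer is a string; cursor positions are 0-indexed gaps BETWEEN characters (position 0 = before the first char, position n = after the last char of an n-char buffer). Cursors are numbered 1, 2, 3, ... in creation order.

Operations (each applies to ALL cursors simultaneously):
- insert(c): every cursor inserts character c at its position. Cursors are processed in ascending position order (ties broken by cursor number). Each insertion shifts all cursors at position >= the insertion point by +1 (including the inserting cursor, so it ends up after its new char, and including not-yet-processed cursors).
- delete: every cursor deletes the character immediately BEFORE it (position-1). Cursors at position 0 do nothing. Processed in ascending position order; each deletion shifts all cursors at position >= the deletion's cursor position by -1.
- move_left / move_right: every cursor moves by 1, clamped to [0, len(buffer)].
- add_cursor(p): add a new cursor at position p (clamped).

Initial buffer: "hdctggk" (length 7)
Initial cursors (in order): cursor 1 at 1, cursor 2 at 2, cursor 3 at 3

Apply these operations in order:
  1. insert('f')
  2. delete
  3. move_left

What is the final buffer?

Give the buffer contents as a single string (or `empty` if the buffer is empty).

Answer: hdctggk

Derivation:
After op 1 (insert('f')): buffer="hfdfcftggk" (len 10), cursors c1@2 c2@4 c3@6, authorship .1.2.3....
After op 2 (delete): buffer="hdctggk" (len 7), cursors c1@1 c2@2 c3@3, authorship .......
After op 3 (move_left): buffer="hdctggk" (len 7), cursors c1@0 c2@1 c3@2, authorship .......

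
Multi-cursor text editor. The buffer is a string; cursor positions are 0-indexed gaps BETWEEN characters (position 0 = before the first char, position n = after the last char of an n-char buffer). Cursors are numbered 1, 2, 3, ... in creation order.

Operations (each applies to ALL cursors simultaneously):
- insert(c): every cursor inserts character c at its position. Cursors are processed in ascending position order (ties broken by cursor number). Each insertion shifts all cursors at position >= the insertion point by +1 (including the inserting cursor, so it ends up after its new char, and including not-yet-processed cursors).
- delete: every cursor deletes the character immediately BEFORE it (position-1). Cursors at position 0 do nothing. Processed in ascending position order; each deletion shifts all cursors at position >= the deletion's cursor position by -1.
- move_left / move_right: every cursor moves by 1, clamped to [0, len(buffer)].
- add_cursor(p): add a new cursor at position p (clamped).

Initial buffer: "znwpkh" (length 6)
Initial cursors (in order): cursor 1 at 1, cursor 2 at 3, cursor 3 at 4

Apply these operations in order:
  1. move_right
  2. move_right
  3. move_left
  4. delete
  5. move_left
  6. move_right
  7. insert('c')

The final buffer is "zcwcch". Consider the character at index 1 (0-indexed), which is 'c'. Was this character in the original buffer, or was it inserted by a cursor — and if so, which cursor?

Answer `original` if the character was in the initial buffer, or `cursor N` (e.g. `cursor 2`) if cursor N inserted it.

Answer: cursor 1

Derivation:
After op 1 (move_right): buffer="znwpkh" (len 6), cursors c1@2 c2@4 c3@5, authorship ......
After op 2 (move_right): buffer="znwpkh" (len 6), cursors c1@3 c2@5 c3@6, authorship ......
After op 3 (move_left): buffer="znwpkh" (len 6), cursors c1@2 c2@4 c3@5, authorship ......
After op 4 (delete): buffer="zwh" (len 3), cursors c1@1 c2@2 c3@2, authorship ...
After op 5 (move_left): buffer="zwh" (len 3), cursors c1@0 c2@1 c3@1, authorship ...
After op 6 (move_right): buffer="zwh" (len 3), cursors c1@1 c2@2 c3@2, authorship ...
After op 7 (insert('c')): buffer="zcwcch" (len 6), cursors c1@2 c2@5 c3@5, authorship .1.23.
Authorship (.=original, N=cursor N): . 1 . 2 3 .
Index 1: author = 1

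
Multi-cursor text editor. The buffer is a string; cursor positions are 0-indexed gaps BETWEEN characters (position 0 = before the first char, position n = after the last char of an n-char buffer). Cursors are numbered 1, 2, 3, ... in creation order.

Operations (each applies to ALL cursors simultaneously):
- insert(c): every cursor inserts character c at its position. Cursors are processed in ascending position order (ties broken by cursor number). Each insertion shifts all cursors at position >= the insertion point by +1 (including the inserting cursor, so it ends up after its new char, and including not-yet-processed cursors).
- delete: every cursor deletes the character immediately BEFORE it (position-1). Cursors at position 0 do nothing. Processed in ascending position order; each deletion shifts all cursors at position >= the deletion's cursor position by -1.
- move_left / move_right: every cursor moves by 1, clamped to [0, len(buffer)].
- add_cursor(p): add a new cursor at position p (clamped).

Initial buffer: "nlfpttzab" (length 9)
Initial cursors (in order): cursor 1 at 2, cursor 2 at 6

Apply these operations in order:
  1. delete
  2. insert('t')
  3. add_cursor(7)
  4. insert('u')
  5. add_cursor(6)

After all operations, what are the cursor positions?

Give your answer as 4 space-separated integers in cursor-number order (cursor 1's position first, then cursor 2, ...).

After op 1 (delete): buffer="nfptzab" (len 7), cursors c1@1 c2@4, authorship .......
After op 2 (insert('t')): buffer="ntfpttzab" (len 9), cursors c1@2 c2@6, authorship .1...2...
After op 3 (add_cursor(7)): buffer="ntfpttzab" (len 9), cursors c1@2 c2@6 c3@7, authorship .1...2...
After op 4 (insert('u')): buffer="ntufpttuzuab" (len 12), cursors c1@3 c2@8 c3@10, authorship .11...22.3..
After op 5 (add_cursor(6)): buffer="ntufpttuzuab" (len 12), cursors c1@3 c4@6 c2@8 c3@10, authorship .11...22.3..

Answer: 3 8 10 6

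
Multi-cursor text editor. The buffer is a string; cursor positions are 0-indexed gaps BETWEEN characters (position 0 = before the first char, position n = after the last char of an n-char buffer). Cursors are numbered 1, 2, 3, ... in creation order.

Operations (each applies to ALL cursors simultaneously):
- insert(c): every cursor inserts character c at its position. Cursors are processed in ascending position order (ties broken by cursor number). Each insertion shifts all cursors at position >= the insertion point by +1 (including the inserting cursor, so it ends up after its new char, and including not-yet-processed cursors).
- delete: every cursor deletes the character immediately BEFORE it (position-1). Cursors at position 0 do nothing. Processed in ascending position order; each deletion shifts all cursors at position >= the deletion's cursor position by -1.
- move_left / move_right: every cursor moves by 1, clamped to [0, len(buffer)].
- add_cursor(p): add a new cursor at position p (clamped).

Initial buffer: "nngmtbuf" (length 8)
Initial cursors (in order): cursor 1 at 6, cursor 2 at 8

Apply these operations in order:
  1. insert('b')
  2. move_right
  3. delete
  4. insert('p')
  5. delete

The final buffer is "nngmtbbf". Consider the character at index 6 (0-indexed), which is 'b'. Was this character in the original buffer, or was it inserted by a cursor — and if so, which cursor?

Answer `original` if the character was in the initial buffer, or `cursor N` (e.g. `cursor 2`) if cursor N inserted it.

Answer: cursor 1

Derivation:
After op 1 (insert('b')): buffer="nngmtbbufb" (len 10), cursors c1@7 c2@10, authorship ......1..2
After op 2 (move_right): buffer="nngmtbbufb" (len 10), cursors c1@8 c2@10, authorship ......1..2
After op 3 (delete): buffer="nngmtbbf" (len 8), cursors c1@7 c2@8, authorship ......1.
After op 4 (insert('p')): buffer="nngmtbbpfp" (len 10), cursors c1@8 c2@10, authorship ......11.2
After op 5 (delete): buffer="nngmtbbf" (len 8), cursors c1@7 c2@8, authorship ......1.
Authorship (.=original, N=cursor N): . . . . . . 1 .
Index 6: author = 1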